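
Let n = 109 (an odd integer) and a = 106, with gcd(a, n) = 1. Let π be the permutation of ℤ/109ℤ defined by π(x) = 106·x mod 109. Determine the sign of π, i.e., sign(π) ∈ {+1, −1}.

+1

Start at x=16: 16 → 61 → 35 → 4 → 97 → 36 → 1 → … (one orbit).
Cycle type of π: 54×2 + 1; total 3 cycles.
109 − 3 = 106 transpositions; sign(π) = (−1)^106 = +1.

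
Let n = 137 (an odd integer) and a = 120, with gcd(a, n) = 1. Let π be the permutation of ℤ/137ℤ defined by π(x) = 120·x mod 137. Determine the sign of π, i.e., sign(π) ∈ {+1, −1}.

Trace 112: π^k(112) = [112, 14, 36, 73, 129, 136, 17] for k=0..6.
3 cycles of lengths [68, 68, 1].
Σ(ℓ_i−1) = 137−3 = 134; sign = (−1)^134 = +1.

+1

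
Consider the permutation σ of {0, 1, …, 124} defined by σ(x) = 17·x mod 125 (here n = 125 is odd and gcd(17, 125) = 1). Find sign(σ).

-1

Orbit of 114 under x↦17x: [114, 63, 71, 82, 19, 73, 116]… (length divides ord_125(17)).
π_17 has 4 disjoint cycles with lengths [100, 20, 4, 1] on {0,…,124}.
n − c = 125 − 4 = 121; sign = (−1)^121 = -1.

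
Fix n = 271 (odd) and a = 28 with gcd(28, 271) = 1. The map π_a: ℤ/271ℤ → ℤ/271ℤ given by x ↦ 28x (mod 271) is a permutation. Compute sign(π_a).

+1

Trace 28: π^k(28) = [28, 242, 1] for k=0..2.
π_28 has 91 disjoint cycles with lengths [3, 3, 3, 3, 3, 3, 3, 3, 3, 3, 3, 3, 3, 3, 3, 3, 3, 3, 3, 3, 3, 3, 3, 3, 3, 3, 3, 3, 3, 3, 3, 3, 3, 3, 3, 3, 3, 3, 3, 3, 3, 3, 3, 3, 3, 3, 3, 3, 3, 3, 3, 3, 3, 3, 3, 3, 3, 3, 3, 3, 3, 3, 3, 3, 3, 3, 3, 3, 3, 3, 3, 3, 3, 3, 3, 3, 3, 3, 3, 3, 3, 3, 3, 3, 3, 3, 3, 3, 3, 3, 1] on {0,…,270}.
271 − 91 = 180 transpositions; sign(π) = (−1)^180 = +1.
The Jacobi symbol (28|271) = +1 (Zolotarev) agrees.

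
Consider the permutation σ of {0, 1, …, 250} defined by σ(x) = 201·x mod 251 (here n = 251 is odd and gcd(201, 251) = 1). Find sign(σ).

+1

Start at x=25: 25 → 5 → 1 → 201 → 241 → 249 → 100 → … (one orbit).
Decompose π into cycles: lengths [25, 25, 25, 25, 25, 25, 25, 25, 25, 25, 1] (11 cycles, including the fixed point 0).
n − c = 251 − 11 = 240; sign = (−1)^240 = +1.
(201|251)_J = +1 (Zolotarev's lemma cross-check).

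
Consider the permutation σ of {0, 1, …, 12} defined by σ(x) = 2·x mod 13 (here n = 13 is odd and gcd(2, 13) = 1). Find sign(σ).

Start at x=9: 9 → 5 → 10 → 7 → 1 → 2 → 4 → … (one orbit).
π_2 has 2 disjoint cycles with lengths [12, 1] on {0,…,12}.
Σ(ℓ_i−1) = 13−2 = 11; sign = (−1)^11 = -1.
Via Zolotarev, sign(π_{2}) = (2|13) = -1.

-1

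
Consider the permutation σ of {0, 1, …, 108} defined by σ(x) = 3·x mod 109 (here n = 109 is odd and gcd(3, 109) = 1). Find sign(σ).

Trace 75: π^k(75) = [75, 7, 21, 63, 80, 22, 66] for k=0..6.
Decompose π into cycles: lengths [27, 27, 27, 27, 1] (5 cycles, including the fixed point 0).
109 − 5 = 104 transpositions; sign(π) = (−1)^104 = +1.
Zolotarev: (3|109) = +1, matching the cycle-count sign.

+1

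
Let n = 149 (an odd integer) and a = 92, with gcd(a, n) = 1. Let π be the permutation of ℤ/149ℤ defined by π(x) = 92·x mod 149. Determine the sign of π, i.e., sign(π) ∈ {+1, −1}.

-1

Trace 65: π^k(65) = [65, 20, 52, 16, 131, 132, 75] for k=0..6.
Cycle lengths of π_92 on ℤ/149ℤ: [148, 1]; 2 cycles in total.
sign(π) = (−1)^{n − #cycles} = (−1)^{149−2} = (−1)^147 = -1.
Via Zolotarev, sign(π_{92}) = (92|149) = -1.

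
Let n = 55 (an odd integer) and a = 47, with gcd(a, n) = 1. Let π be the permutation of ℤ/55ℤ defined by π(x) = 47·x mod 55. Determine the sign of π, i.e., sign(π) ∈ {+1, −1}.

Start at x=27: 27 → 4 → 23 → 36 → 42 → 49 → 48 → … (one orbit).
Cycle lengths of π_47 on ℤ/55ℤ: [20, 20, 5, 5, 4, 1]; 6 cycles in total.
55 − 6 = 49 transpositions; sign(π) = (−1)^49 = -1.
Check: (47/55) = -1 by Zolotarev.

-1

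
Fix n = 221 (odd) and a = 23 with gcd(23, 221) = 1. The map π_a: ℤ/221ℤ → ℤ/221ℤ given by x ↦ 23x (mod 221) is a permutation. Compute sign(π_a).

Trace 100: π^k(100) = [100, 90, 81, 95, 196, 88, 35] for k=0..6.
Cycle lengths of π_23 on ℤ/221ℤ: [48, 48, 48, 48, 16, 6, 6, 1]; 8 cycles in total.
n − c = 221 − 8 = 213; sign = (−1)^213 = -1.
Zolotarev: (23|221) = -1, matching the cycle-count sign.

-1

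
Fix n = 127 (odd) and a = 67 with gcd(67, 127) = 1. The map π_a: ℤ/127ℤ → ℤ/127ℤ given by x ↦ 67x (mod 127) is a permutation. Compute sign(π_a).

Trace 77: π^k(77) = [77, 79, 86, 47, 101, 36, 126] for k=0..6.
Decompose π into cycles: lengths [126, 1] (2 cycles, including the fixed point 0).
n − c = 127 − 2 = 125; sign = (−1)^125 = -1.

-1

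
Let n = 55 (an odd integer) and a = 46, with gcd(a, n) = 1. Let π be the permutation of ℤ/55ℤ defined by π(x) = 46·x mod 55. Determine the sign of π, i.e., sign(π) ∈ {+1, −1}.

-1

Orbit of 1 under x↦46x: [1, 46, 26, 41, 16, 21, 31]… (length divides ord_55(46)).
10 cycles of lengths [10, 10, 10, 10, 10, 1, 1, 1, 1, 1].
10 cycles on 55: each ℓ→(−1)^(ℓ−1), product (−1)^45 = -1.
Zolotarev: (46|55) = -1, matching the cycle-count sign.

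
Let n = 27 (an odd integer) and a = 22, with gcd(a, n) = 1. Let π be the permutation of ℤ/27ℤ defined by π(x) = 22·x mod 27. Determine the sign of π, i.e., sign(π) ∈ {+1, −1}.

Trace 7: π^k(7) = [7, 19, 13, 16, 1, 22, 25] for k=0..6.
Decompose π into cycles: lengths [9, 9, 3, 3, 1, 1, 1] (7 cycles, including the fixed point 0).
n − c = 27 − 7 = 20; sign = (−1)^20 = +1.
Via Zolotarev, sign(π_{22}) = (22|27) = +1.

+1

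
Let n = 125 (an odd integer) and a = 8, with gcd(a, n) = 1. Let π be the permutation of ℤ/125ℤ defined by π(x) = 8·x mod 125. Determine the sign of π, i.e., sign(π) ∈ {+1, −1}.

-1

Trace 123: π^k(123) = [123, 109, 122, 101, 58, 89, 87] for k=0..6.
4 cycles of lengths [100, 20, 4, 1].
Σ(ℓ_i−1) = 125−4 = 121; sign = (−1)^121 = -1.
(8|125)_J = -1 (Zolotarev's lemma cross-check).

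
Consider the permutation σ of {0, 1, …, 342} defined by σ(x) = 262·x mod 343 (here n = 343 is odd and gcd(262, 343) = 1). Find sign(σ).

-1

Start at x=13: 13 → 319 → 229 → 316 → 129 → 184 → 188 → … (one orbit).
π_262 has 4 disjoint cycles with lengths [294, 42, 6, 1] on {0,…,342}.
Σ(ℓ_i−1) = 343−4 = 339; sign = (−1)^339 = -1.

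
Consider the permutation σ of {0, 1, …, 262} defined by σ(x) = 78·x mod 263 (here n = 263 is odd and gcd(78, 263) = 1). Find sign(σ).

+1

Orbit of 198 under x↦78x: [198, 190, 92, 75, 64, 258, 136]… (length divides ord_263(78)).
π_78 has 3 disjoint cycles with lengths [131, 131, 1] on {0,…,262}.
Σ(ℓ_i−1) = 263−3 = 260; sign = (−1)^260 = +1.
The Jacobi symbol (78|263) = +1 (Zolotarev) agrees.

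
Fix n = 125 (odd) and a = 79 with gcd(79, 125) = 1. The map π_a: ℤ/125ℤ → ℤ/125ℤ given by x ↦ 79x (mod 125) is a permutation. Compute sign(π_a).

+1

Orbit of 26 under x↦79x: [26, 54, 16, 14, 106, 124, 46]… (length divides ord_125(79)).
The orbit structure of x ↦ 79x mod 125: 7 orbits of sizes [50, 50, 10, 10, 2, 2, 1].
With 7 cycles on 125 points, sign = (−1)^{125−7} = +1.
The Jacobi symbol (79|125) = +1 (Zolotarev) agrees.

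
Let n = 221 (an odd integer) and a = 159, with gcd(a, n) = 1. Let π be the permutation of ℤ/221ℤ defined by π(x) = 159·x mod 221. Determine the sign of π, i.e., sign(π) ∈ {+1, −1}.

Trace 53: π^k(53) = [53, 29, 191, 92, 42, 48, 118] for k=0..6.
Cycle type of π: 48×4 + 16 + 3×4 + 1; total 10 cycles.
Σ(ℓ_i−1) = 221−10 = 211; sign = (−1)^211 = -1.
Zolotarev: (159|221) = -1, matching the cycle-count sign.

-1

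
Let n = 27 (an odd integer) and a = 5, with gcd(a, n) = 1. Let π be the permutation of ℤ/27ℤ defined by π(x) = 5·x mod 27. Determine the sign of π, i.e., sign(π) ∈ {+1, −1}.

Trace 4: π^k(4) = [4, 20, 19, 14, 16, 26, 22] for k=0..6.
Decompose π into cycles: lengths [18, 6, 2, 1] (4 cycles, including the fixed point 0).
sign(π) = (−1)^{n − #cycles} = (−1)^{27−4} = (−1)^23 = -1.

-1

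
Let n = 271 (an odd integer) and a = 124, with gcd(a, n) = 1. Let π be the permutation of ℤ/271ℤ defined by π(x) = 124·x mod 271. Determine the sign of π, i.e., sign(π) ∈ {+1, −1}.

+1

Orbit of 125 under x↦124x: [125, 53, 68, 31, 50, 238, 244]… (length divides ord_271(124)).
π_124 has 3 disjoint cycles with lengths [135, 135, 1] on {0,…,270}.
3 cycles on 271: each ℓ→(−1)^(ℓ−1), product (−1)^268 = +1.
The Jacobi symbol (124|271) = +1 (Zolotarev) agrees.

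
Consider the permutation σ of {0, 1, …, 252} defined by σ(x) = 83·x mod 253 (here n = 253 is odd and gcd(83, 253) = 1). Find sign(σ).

Trace 21: π^k(21) = [21, 225, 206, 147, 57, 177, 17] for k=0..6.
5 cycles of lengths [110, 110, 22, 10, 1].
With 5 cycles on 253 points, sign = (−1)^{253−5} = +1.
The Jacobi symbol (83|253) = +1 (Zolotarev) agrees.

+1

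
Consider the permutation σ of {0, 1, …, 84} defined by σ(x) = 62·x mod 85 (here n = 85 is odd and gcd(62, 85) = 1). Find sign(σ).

+1

Trace 49: π^k(49) = [49, 63, 81, 7, 9, 48, 1] for k=0..6.
π_62 has 7 disjoint cycles with lengths [16, 16, 16, 16, 16, 4, 1] on {0,…,84}.
With 7 cycles on 85 points, sign = (−1)^{85−7} = +1.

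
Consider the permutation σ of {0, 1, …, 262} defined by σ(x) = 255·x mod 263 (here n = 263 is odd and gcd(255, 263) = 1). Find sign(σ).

Orbit of 260 under x↦255x: [260, 24, 71, 221, 73, 205, 201]… (length divides ord_263(255)).
Cycle type of π: 262 + 1; total 2 cycles.
Σ(ℓ_i−1) = 263−2 = 261; sign = (−1)^261 = -1.

-1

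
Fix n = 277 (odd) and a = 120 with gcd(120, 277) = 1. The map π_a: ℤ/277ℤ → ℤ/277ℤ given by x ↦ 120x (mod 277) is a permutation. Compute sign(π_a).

Orbit of 213 under x↦120x: [213, 76, 256, 250, 84, 108, 218]… (length divides ord_277(120)).
Cycle lengths of π_120 on ℤ/277ℤ: [46, 46, 46, 46, 46, 46, 1]; 7 cycles in total.
sign(π) = (−1)^{n − #cycles} = (−1)^{277−7} = (−1)^270 = +1.

+1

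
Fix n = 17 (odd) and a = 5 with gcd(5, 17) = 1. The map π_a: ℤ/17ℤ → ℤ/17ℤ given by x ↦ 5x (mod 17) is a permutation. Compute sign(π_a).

-1

Trace 14: π^k(14) = [14, 2, 10, 16, 12, 9, 11] for k=0..6.
The orbit structure of x ↦ 5x mod 17: 2 orbits of sizes [16, 1].
2 cycles on 17: each ℓ→(−1)^(ℓ−1), product (−1)^15 = -1.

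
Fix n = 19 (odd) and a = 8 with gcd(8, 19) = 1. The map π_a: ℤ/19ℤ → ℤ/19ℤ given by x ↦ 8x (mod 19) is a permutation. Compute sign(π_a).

-1

Orbit of 8 under x↦8x: [8, 7, 18, 11, 12, 1]… (length divides ord_19(8)).
The orbit structure of x ↦ 8x mod 19: 4 orbits of sizes [6, 6, 6, 1].
sign(π) = (−1)^{n − #cycles} = (−1)^{19−4} = (−1)^15 = -1.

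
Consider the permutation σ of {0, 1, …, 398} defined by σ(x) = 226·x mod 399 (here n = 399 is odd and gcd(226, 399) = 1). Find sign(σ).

Trace 4: π^k(4) = [4, 106, 16, 25, 64, 100, 256] for k=0..6.
Cycle type of π: 9×42 + 3×6 + 1×3; total 51 cycles.
With 51 cycles on 399 points, sign = (−1)^{399−51} = +1.
Via Zolotarev, sign(π_{226}) = (226|399) = +1.

+1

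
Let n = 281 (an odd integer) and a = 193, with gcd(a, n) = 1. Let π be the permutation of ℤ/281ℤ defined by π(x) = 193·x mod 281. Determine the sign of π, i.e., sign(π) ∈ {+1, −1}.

Orbit of 109 under x↦193x: [109, 243, 253, 216, 100, 192, 245]… (length divides ord_281(193)).
Cycle lengths of π_193 on ℤ/281ℤ: [56, 56, 56, 56, 56, 1]; 6 cycles in total.
6 cycles on 281: each ℓ→(−1)^(ℓ−1), product (−1)^275 = -1.
Via Zolotarev, sign(π_{193}) = (193|281) = -1.

-1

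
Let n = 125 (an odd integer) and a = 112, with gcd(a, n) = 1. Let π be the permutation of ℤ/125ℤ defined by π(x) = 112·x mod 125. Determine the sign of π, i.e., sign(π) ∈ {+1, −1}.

Orbit of 92 under x↦112x: [92, 54, 48, 1, 112, 44, 53]… (length divides ord_125(112)).
4 cycles of lengths [100, 20, 4, 1].
Σ(ℓ_i−1) = 125−4 = 121; sign = (−1)^121 = -1.

-1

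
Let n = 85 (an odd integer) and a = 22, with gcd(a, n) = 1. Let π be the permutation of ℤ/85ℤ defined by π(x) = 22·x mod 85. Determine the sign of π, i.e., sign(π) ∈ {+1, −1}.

+1

Trace 16: π^k(16) = [16, 12, 9, 28, 21, 37, 49] for k=0..6.
Decompose π into cycles: lengths [16, 16, 16, 16, 16, 4, 1] (7 cycles, including the fixed point 0).
sign(π) = (−1)^{n − #cycles} = (−1)^{85−7} = (−1)^78 = +1.
Via Zolotarev, sign(π_{22}) = (22|85) = +1.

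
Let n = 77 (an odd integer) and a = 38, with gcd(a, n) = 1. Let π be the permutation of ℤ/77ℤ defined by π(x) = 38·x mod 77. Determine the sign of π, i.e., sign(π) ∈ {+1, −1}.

Start at x=23: 23 → 27 → 25 → 26 → 64 → 45 → 16 → … (one orbit).
Cycle lengths of π_38 on ℤ/77ℤ: [30, 30, 6, 5, 5, 1]; 6 cycles in total.
77 − 6 = 71 transpositions; sign(π) = (−1)^71 = -1.
Check: (38/77) = -1 by Zolotarev.

-1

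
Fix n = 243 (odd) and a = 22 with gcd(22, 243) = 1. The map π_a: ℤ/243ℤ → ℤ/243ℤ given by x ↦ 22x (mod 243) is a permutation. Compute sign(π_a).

Trace 55: π^k(55) = [55, 238, 133, 10, 220, 223, 46] for k=0..6.
Cycle type of π: 81×2 + 27×2 + 9×2 + 3×2 + 1×3; total 11 cycles.
11 cycles on 243: each ℓ→(−1)^(ℓ−1), product (−1)^232 = +1.
Zolotarev: (22|243) = +1, matching the cycle-count sign.

+1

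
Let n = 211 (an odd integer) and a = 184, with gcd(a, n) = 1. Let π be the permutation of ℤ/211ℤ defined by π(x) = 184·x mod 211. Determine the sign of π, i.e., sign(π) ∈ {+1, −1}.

Orbit of 79 under x↦184x: [79, 188, 199, 113, 114, 87, 183]… (length divides ord_211(184)).
Cycle lengths of π_184 on ℤ/211ℤ: [35, 35, 35, 35, 35, 35, 1]; 7 cycles in total.
n − c = 211 − 7 = 204; sign = (−1)^204 = +1.
(184|211)_J = +1 (Zolotarev's lemma cross-check).

+1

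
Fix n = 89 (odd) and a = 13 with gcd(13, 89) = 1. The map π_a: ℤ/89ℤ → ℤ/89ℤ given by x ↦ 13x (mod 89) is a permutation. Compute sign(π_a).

Trace 36: π^k(36) = [36, 23, 32, 60, 68, 83, 11] for k=0..6.
2 cycles of lengths [88, 1].
2 cycles on 89: each ℓ→(−1)^(ℓ−1), product (−1)^87 = -1.
Zolotarev: (13|89) = -1, matching the cycle-count sign.

-1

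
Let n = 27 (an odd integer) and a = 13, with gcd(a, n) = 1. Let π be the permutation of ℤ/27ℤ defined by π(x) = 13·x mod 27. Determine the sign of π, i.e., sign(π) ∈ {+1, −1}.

Orbit of 1 under x↦13x: [1, 13, 7, 10, 22, 16, 19]… (length divides ord_27(13)).
Cycle lengths of π_13 on ℤ/27ℤ: [9, 9, 3, 3, 1, 1, 1]; 7 cycles in total.
sign(π) = (−1)^{n − #cycles} = (−1)^{27−7} = (−1)^20 = +1.
Check: (13/27) = +1 by Zolotarev.

+1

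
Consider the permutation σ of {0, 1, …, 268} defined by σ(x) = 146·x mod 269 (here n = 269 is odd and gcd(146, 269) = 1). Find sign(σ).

-1

Orbit of 102 under x↦146x: [102, 97, 174, 118, 12, 138, 242]… (length divides ord_269(146)).
Cycle type of π: 268 + 1; total 2 cycles.
2 cycles on 269: each ℓ→(−1)^(ℓ−1), product (−1)^267 = -1.
(146|269)_J = -1 (Zolotarev's lemma cross-check).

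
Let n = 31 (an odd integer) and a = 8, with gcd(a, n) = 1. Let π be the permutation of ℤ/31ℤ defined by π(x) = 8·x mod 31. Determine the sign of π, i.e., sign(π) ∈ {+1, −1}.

+1

Trace 4: π^k(4) = [4, 1, 8, 2, 16] for k=0..4.
Cycle type of π: 5×6 + 1; total 7 cycles.
sign(π) = (−1)^{n − #cycles} = (−1)^{31−7} = (−1)^24 = +1.
(8|31)_J = +1 (Zolotarev's lemma cross-check).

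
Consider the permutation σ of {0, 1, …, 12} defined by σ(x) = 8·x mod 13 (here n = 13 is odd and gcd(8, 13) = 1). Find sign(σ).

Orbit of 12 under x↦8x: [12, 5, 1, 8]… (length divides ord_13(8)).
Decompose π into cycles: lengths [4, 4, 4, 1] (4 cycles, including the fixed point 0).
sign(π) = (−1)^{n − #cycles} = (−1)^{13−4} = (−1)^9 = -1.
The Jacobi symbol (8|13) = -1 (Zolotarev) agrees.

-1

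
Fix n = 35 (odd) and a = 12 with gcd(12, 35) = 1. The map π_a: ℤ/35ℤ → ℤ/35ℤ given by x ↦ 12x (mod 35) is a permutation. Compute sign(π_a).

+1

Start at x=9: 9 → 3 → 1 → 12 → 4 → 13 → 16 → … (one orbit).
The orbit structure of x ↦ 12x mod 35: 5 orbits of sizes [12, 12, 6, 4, 1].
With 5 cycles on 35 points, sign = (−1)^{35−5} = +1.
Check: (12/35) = +1 by Zolotarev.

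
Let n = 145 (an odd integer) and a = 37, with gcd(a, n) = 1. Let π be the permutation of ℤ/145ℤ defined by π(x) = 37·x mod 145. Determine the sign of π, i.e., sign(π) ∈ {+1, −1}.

Orbit of 47 under x↦37x: [47, 144, 108, 81, 97, 109, 118]… (length divides ord_145(37)).
The orbit structure of x ↦ 37x mod 145: 7 orbits of sizes [28, 28, 28, 28, 28, 4, 1].
7 cycles on 145: each ℓ→(−1)^(ℓ−1), product (−1)^138 = +1.
The Jacobi symbol (37|145) = +1 (Zolotarev) agrees.

+1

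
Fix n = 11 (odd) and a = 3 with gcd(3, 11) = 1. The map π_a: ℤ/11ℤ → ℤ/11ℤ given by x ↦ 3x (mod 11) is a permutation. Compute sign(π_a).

+1

Start at x=3: 3 → 9 → 5 → 4 → 1 → 3 (one orbit).
The orbit structure of x ↦ 3x mod 11: 3 orbits of sizes [5, 5, 1].
3 cycles on 11: each ℓ→(−1)^(ℓ−1), product (−1)^8 = +1.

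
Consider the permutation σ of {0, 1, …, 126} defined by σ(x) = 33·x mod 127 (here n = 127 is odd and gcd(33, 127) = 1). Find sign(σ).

Start at x=117: 117 → 51 → 32 → 40 → 50 → 126 → 94 → … (one orbit).
The orbit structure of x ↦ 33x mod 127: 4 orbits of sizes [42, 42, 42, 1].
With 4 cycles on 127 points, sign = (−1)^{127−4} = -1.
Zolotarev: (33|127) = -1, matching the cycle-count sign.

-1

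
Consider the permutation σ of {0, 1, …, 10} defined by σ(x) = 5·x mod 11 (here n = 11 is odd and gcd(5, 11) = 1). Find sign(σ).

+1

Trace 5: π^k(5) = [5, 3, 4, 9, 1] for k=0..4.
The orbit structure of x ↦ 5x mod 11: 3 orbits of sizes [5, 5, 1].
3 cycles on 11: each ℓ→(−1)^(ℓ−1), product (−1)^8 = +1.
Via Zolotarev, sign(π_{5}) = (5|11) = +1.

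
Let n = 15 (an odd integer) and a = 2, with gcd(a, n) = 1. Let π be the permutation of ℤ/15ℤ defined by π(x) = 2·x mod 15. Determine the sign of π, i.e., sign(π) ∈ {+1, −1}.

Trace 2: π^k(2) = [2, 4, 8, 1] for k=0..3.
5 cycles of lengths [4, 4, 4, 2, 1].
Σ(ℓ_i−1) = 15−5 = 10; sign = (−1)^10 = +1.
Zolotarev: (2|15) = +1, matching the cycle-count sign.

+1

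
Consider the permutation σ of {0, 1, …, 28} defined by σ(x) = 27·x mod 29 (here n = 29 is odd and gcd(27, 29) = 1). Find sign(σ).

-1

Trace 10: π^k(10) = [10, 9, 11, 7, 15, 28, 2] for k=0..6.
Decompose π into cycles: lengths [28, 1] (2 cycles, including the fixed point 0).
sign(π) = (−1)^{n − #cycles} = (−1)^{29−2} = (−1)^27 = -1.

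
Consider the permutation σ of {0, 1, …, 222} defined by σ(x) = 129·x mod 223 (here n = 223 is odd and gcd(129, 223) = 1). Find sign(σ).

-1

Orbit of 136 under x↦129x: [136, 150, 172, 111, 47, 42, 66]… (length divides ord_223(129)).
2 cycles of lengths [222, 1].
With 2 cycles on 223 points, sign = (−1)^{223−2} = -1.
Zolotarev: (129|223) = -1, matching the cycle-count sign.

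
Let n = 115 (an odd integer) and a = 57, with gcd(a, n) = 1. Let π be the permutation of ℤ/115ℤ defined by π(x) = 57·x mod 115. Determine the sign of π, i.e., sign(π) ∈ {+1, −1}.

+1

Trace 39: π^k(39) = [39, 38, 96, 67, 24, 103, 6] for k=0..6.
Cycle lengths of π_57 on ℤ/115ℤ: [44, 44, 22, 4, 1]; 5 cycles in total.
With 5 cycles on 115 points, sign = (−1)^{115−5} = +1.
The Jacobi symbol (57|115) = +1 (Zolotarev) agrees.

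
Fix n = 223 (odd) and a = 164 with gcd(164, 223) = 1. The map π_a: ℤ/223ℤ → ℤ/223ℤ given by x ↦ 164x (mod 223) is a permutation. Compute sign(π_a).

+1

Orbit of 115 under x↦164x: [115, 128, 30, 14, 66, 120, 56]… (length divides ord_223(164)).
π_164 has 7 disjoint cycles with lengths [37, 37, 37, 37, 37, 37, 1] on {0,…,222}.
223 − 7 = 216 transpositions; sign(π) = (−1)^216 = +1.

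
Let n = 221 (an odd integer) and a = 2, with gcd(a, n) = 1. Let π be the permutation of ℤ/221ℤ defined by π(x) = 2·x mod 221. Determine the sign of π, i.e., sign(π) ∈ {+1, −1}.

-1

Trace 1: π^k(1) = [1, 2, 4, 8, 16, 32, 64] for k=0..6.
Decompose π into cycles: lengths [24, 24, 24, 24, 24, 24, 24, 24, 12, 8, 8, 1] (12 cycles, including the fixed point 0).
n − c = 221 − 12 = 209; sign = (−1)^209 = -1.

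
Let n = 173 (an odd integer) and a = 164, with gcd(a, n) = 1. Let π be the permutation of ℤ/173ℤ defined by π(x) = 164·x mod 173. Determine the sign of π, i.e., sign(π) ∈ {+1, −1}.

Trace 142: π^k(142) = [142, 106, 84, 109, 57, 6, 119] for k=0..6.
Decompose π into cycles: lengths [43, 43, 43, 43, 1] (5 cycles, including the fixed point 0).
n − c = 173 − 5 = 168; sign = (−1)^168 = +1.
Check: (164/173) = +1 by Zolotarev.

+1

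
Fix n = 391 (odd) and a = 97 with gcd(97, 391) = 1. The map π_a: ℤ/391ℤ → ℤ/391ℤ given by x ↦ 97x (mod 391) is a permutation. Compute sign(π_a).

+1

Orbit of 181 under x↦97x: [181, 353, 224, 223, 126, 101, 22]… (length divides ord_391(97)).
The orbit structure of x ↦ 97x mod 391: 5 orbits of sizes [176, 176, 22, 16, 1].
n − c = 391 − 5 = 386; sign = (−1)^386 = +1.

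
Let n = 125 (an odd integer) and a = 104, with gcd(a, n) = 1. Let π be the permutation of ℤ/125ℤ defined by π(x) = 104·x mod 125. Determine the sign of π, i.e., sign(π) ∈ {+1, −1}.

Start at x=106: 106 → 24 → 121 → 84 → 111 → 44 → 76 → … (one orbit).
The orbit structure of x ↦ 104x mod 125: 7 orbits of sizes [50, 50, 10, 10, 2, 2, 1].
With 7 cycles on 125 points, sign = (−1)^{125−7} = +1.
Check: (104/125) = +1 by Zolotarev.

+1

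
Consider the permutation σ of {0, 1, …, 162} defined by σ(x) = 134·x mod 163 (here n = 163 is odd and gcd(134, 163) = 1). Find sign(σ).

Orbit of 134 under x↦134x: [134, 26, 61, 24, 119, 135, 160]… (length divides ord_163(134)).
Cycle type of π: 81×2 + 1; total 3 cycles.
163 − 3 = 160 transpositions; sign(π) = (−1)^160 = +1.
The Jacobi symbol (134|163) = +1 (Zolotarev) agrees.

+1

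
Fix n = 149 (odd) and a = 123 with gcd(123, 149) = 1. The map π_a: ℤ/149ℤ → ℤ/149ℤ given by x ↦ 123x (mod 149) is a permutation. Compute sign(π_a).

+1

Orbit of 142 under x↦123x: [142, 33, 36, 107, 49, 67, 46]… (length divides ord_149(123)).
Decompose π into cycles: lengths [37, 37, 37, 37, 1] (5 cycles, including the fixed point 0).
sign(π) = (−1)^{n − #cycles} = (−1)^{149−5} = (−1)^144 = +1.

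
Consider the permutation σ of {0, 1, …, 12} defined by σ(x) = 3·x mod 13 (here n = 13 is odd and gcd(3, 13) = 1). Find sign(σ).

+1

Orbit of 9 under x↦3x: [9, 1, 3]… (length divides ord_13(3)).
Cycle lengths of π_3 on ℤ/13ℤ: [3, 3, 3, 3, 1]; 5 cycles in total.
n − c = 13 − 5 = 8; sign = (−1)^8 = +1.
Zolotarev: (3|13) = +1, matching the cycle-count sign.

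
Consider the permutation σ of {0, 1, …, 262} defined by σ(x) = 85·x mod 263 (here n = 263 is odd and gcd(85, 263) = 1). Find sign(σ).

Trace 24: π^k(24) = [24, 199, 83, 217, 35, 82, 132] for k=0..6.
π_85 has 2 disjoint cycles with lengths [262, 1] on {0,…,262}.
263 − 2 = 261 transpositions; sign(π) = (−1)^261 = -1.
Check: (85/263) = -1 by Zolotarev.

-1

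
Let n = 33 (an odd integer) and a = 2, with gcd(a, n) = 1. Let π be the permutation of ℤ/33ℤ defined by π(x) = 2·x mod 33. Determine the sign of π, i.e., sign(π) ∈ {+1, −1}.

Trace 25: π^k(25) = [25, 17, 1, 2, 4, 8, 16] for k=0..6.
The orbit structure of x ↦ 2x mod 33: 5 orbits of sizes [10, 10, 10, 2, 1].
sign(π) = (−1)^{n − #cycles} = (−1)^{33−5} = (−1)^28 = +1.
(2|33)_J = +1 (Zolotarev's lemma cross-check).

+1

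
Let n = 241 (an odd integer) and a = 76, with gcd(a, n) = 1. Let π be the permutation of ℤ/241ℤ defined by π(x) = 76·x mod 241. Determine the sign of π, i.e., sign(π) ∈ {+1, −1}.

Orbit of 165 under x↦76x: [165, 8, 126, 177, 197, 30, 111]… (length divides ord_241(76)).
Cycle lengths of π_76 on ℤ/241ℤ: [16, 16, 16, 16, 16, 16, 16, 16, 16, 16, 16, 16, 16, 16, 16, 1]; 16 cycles in total.
With 16 cycles on 241 points, sign = (−1)^{241−16} = -1.
(76|241)_J = -1 (Zolotarev's lemma cross-check).

-1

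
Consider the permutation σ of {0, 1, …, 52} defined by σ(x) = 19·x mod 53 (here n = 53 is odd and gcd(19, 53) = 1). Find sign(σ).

Trace 31: π^k(31) = [31, 6, 8, 46, 26, 17, 5] for k=0..6.
2 cycles of lengths [52, 1].
2 cycles on 53: each ℓ→(−1)^(ℓ−1), product (−1)^51 = -1.
Via Zolotarev, sign(π_{19}) = (19|53) = -1.

-1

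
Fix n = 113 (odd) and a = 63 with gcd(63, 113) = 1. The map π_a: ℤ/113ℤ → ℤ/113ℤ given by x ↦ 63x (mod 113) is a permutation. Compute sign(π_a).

+1

Trace 61: π^k(61) = [61, 1, 63, 14, 91, 83, 31] for k=0..6.
π_63 has 3 disjoint cycles with lengths [56, 56, 1] on {0,…,112}.
sign(π) = (−1)^{n − #cycles} = (−1)^{113−3} = (−1)^110 = +1.
Via Zolotarev, sign(π_{63}) = (63|113) = +1.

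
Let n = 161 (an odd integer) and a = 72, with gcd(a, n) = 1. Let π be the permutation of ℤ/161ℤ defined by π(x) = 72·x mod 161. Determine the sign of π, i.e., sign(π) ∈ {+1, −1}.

+1

Orbit of 2 under x↦72x: [2, 144, 64, 100, 116, 141, 9]… (length divides ord_161(72)).
Cycle lengths of π_72 on ℤ/161ℤ: [33, 33, 33, 33, 11, 11, 3, 3, 1]; 9 cycles in total.
With 9 cycles on 161 points, sign = (−1)^{161−9} = +1.
Zolotarev: (72|161) = +1, matching the cycle-count sign.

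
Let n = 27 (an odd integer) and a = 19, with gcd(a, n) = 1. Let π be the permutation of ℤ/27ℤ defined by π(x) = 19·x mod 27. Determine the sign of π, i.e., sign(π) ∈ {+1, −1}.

+1

Start at x=10: 10 → 1 → 19 → 10 (one orbit).
Decompose π into cycles: lengths [3, 3, 3, 3, 3, 3, 1, 1, 1, 1, 1, 1, 1, 1, 1] (15 cycles, including the fixed point 0).
15 cycles on 27: each ℓ→(−1)^(ℓ−1), product (−1)^12 = +1.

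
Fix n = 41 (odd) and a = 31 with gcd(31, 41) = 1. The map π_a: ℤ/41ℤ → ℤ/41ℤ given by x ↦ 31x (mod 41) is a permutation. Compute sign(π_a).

+1

Start at x=1: 1 → 31 → 18 → 25 → 37 → 40 → 10 → … (one orbit).
Decompose π into cycles: lengths [10, 10, 10, 10, 1] (5 cycles, including the fixed point 0).
41 − 5 = 36 transpositions; sign(π) = (−1)^36 = +1.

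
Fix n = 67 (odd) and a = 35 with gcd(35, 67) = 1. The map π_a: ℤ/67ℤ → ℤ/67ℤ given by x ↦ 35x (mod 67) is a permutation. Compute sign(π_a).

Orbit of 26 under x↦35x: [26, 39, 25, 4, 6, 9, 47]… (length divides ord_67(35)).
Cycle lengths of π_35 on ℤ/67ℤ: [33, 33, 1]; 3 cycles in total.
67 − 3 = 64 transpositions; sign(π) = (−1)^64 = +1.

+1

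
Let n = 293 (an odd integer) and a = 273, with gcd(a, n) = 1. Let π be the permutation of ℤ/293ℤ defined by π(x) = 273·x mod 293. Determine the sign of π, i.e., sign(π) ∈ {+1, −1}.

-1

Start at x=73: 73 → 5 → 193 → 242 → 141 → 110 → 144 → … (one orbit).
2 cycles of lengths [292, 1].
With 2 cycles on 293 points, sign = (−1)^{293−2} = -1.
The Jacobi symbol (273|293) = -1 (Zolotarev) agrees.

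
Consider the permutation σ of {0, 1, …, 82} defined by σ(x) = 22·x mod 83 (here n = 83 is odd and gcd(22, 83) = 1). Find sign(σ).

-1

Start at x=30: 30 → 79 → 78 → 56 → 70 → 46 → 16 → … (one orbit).
2 cycles of lengths [82, 1].
sign(π) = (−1)^{n − #cycles} = (−1)^{83−2} = (−1)^81 = -1.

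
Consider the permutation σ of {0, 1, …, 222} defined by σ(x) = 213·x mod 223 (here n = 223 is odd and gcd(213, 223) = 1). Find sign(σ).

+1

Start at x=31: 31 → 136 → 201 → 220 → 30 → 146 → 101 → … (one orbit).
π_213 has 3 disjoint cycles with lengths [111, 111, 1] on {0,…,222}.
sign(π) = (−1)^{n − #cycles} = (−1)^{223−3} = (−1)^220 = +1.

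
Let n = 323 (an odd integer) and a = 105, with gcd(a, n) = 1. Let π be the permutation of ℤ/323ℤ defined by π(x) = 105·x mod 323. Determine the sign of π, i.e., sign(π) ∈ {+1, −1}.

+1

Start at x=168: 168 → 198 → 118 → 116 → 229 → 143 → 157 → … (one orbit).
The orbit structure of x ↦ 105x mod 323: 5 orbits of sizes [144, 144, 18, 16, 1].
sign(π) = (−1)^{n − #cycles} = (−1)^{323−5} = (−1)^318 = +1.
The Jacobi symbol (105|323) = +1 (Zolotarev) agrees.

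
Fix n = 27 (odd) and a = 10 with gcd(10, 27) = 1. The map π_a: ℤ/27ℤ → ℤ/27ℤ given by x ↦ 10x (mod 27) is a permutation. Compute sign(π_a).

Start at x=19: 19 → 1 → 10 → 19 (one orbit).
Cycle type of π: 3×6 + 1×9; total 15 cycles.
n − c = 27 − 15 = 12; sign = (−1)^12 = +1.
Zolotarev: (10|27) = +1, matching the cycle-count sign.

+1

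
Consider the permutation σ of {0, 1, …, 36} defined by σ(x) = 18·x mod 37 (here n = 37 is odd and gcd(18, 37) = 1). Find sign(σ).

Trace 10: π^k(10) = [10, 32, 21, 8, 33, 2, 36] for k=0..6.
The orbit structure of x ↦ 18x mod 37: 2 orbits of sizes [36, 1].
37 − 2 = 35 transpositions; sign(π) = (−1)^35 = -1.
Via Zolotarev, sign(π_{18}) = (18|37) = -1.

-1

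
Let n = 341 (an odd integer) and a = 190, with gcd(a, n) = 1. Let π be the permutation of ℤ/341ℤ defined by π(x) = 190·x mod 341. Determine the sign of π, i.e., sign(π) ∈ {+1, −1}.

Start at x=126: 126 → 70 → 1 → 190 → 295 → 126 (one orbit).
69 cycles of lengths [5, 5, 5, 5, 5, 5, 5, 5, 5, 5, 5, 5, 5, 5, 5, 5, 5, 5, 5, 5, 5, 5, 5, 5, 5, 5, 5, 5, 5, 5, 5, 5, 5, 5, 5, 5, 5, 5, 5, 5, 5, 5, 5, 5, 5, 5, 5, 5, 5, 5, 5, 5, 5, 5, 5, 5, 5, 5, 5, 5, 5, 5, 5, 5, 5, 5, 5, 5, 1].
69 cycles on 341: each ℓ→(−1)^(ℓ−1), product (−1)^272 = +1.

+1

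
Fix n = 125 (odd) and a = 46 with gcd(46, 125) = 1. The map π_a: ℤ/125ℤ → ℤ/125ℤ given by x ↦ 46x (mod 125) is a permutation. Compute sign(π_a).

Start at x=66: 66 → 36 → 31 → 51 → 96 → 41 → 11 → … (one orbit).
13 cycles of lengths [25, 25, 25, 25, 5, 5, 5, 5, 1, 1, 1, 1, 1].
sign(π) = (−1)^{n − #cycles} = (−1)^{125−13} = (−1)^112 = +1.
The Jacobi symbol (46|125) = +1 (Zolotarev) agrees.

+1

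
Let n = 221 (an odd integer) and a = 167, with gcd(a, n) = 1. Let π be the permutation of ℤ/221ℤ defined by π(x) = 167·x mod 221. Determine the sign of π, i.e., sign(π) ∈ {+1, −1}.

+1

Start at x=99: 99 → 179 → 58 → 183 → 63 → 134 → 57 → … (one orbit).
The orbit structure of x ↦ 167x mod 221: 7 orbits of sizes [48, 48, 48, 48, 16, 12, 1].
Σ(ℓ_i−1) = 221−7 = 214; sign = (−1)^214 = +1.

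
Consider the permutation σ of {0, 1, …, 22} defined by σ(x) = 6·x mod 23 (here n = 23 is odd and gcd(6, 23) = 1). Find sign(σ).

+1

Orbit of 1 under x↦6x: [1, 6, 13, 9, 8, 2, 12]… (length divides ord_23(6)).
Cycle lengths of π_6 on ℤ/23ℤ: [11, 11, 1]; 3 cycles in total.
n − c = 23 − 3 = 20; sign = (−1)^20 = +1.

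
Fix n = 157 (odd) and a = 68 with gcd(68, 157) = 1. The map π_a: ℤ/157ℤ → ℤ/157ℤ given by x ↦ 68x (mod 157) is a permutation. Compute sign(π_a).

Trace 143: π^k(143) = [143, 147, 105, 75, 76, 144, 58] for k=0..6.
π_68 has 3 disjoint cycles with lengths [78, 78, 1] on {0,…,156}.
Σ(ℓ_i−1) = 157−3 = 154; sign = (−1)^154 = +1.
The Jacobi symbol (68|157) = +1 (Zolotarev) agrees.

+1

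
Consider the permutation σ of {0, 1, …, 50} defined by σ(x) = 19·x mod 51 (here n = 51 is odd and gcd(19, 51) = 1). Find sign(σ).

Start at x=16: 16 → 49 → 13 → 43 → 1 → 19 → 4 → … (one orbit).
The orbit structure of x ↦ 19x mod 51: 9 orbits of sizes [8, 8, 8, 8, 8, 8, 1, 1, 1].
With 9 cycles on 51 points, sign = (−1)^{51−9} = +1.

+1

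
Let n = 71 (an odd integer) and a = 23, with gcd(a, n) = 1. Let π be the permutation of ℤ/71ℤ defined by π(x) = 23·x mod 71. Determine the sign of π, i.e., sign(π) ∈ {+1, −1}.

Orbit of 51 under x↦23x: [51, 37, 70, 48, 39, 45, 41]… (length divides ord_71(23)).
Cycle type of π: 14×5 + 1; total 6 cycles.
71 − 6 = 65 transpositions; sign(π) = (−1)^65 = -1.

-1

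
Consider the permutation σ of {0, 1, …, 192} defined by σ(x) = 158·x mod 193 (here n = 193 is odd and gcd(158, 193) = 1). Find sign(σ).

Trace 124: π^k(124) = [124, 99, 9, 71, 24, 125, 64] for k=0..6.
Cycle type of π: 64×3 + 1; total 4 cycles.
n − c = 193 − 4 = 189; sign = (−1)^189 = -1.
Zolotarev: (158|193) = -1, matching the cycle-count sign.

-1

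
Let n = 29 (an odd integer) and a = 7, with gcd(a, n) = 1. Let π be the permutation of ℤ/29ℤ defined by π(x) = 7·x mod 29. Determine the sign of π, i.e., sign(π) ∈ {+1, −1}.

Trace 16: π^k(16) = [16, 25, 1, 7, 20, 24, 23] for k=0..6.
π_7 has 5 disjoint cycles with lengths [7, 7, 7, 7, 1] on {0,…,28}.
n − c = 29 − 5 = 24; sign = (−1)^24 = +1.

+1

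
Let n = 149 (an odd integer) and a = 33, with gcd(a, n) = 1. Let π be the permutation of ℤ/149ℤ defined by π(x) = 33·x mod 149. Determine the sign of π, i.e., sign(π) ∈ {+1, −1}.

+1

Orbit of 95 under x↦33x: [95, 6, 49, 127, 19, 31, 129]… (length divides ord_149(33)).
5 cycles of lengths [37, 37, 37, 37, 1].
n − c = 149 − 5 = 144; sign = (−1)^144 = +1.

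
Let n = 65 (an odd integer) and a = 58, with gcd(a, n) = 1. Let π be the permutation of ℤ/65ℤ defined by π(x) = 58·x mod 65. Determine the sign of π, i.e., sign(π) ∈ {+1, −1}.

+1

Start at x=4: 4 → 37 → 1 → 58 → 49 → 47 → 61 → … (one orbit).
Decompose π into cycles: lengths [12, 12, 12, 12, 12, 4, 1] (7 cycles, including the fixed point 0).
7 cycles on 65: each ℓ→(−1)^(ℓ−1), product (−1)^58 = +1.
Zolotarev: (58|65) = +1, matching the cycle-count sign.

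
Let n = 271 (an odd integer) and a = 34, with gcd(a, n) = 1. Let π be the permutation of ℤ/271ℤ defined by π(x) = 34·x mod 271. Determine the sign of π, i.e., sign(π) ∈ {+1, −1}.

Start at x=141: 141 → 187 → 125 → 185 → 57 → 41 → 39 → … (one orbit).
Cycle type of π: 45×6 + 1; total 7 cycles.
sign(π) = (−1)^{n − #cycles} = (−1)^{271−7} = (−1)^264 = +1.
Via Zolotarev, sign(π_{34}) = (34|271) = +1.

+1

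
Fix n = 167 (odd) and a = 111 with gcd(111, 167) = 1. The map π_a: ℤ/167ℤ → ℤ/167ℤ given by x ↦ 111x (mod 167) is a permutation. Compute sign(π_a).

Start at x=129: 129 → 124 → 70 → 88 → 82 → 84 → 139 → … (one orbit).
Cycle lengths of π_111 on ℤ/167ℤ: [166, 1]; 2 cycles in total.
n − c = 167 − 2 = 165; sign = (−1)^165 = -1.
Via Zolotarev, sign(π_{111}) = (111|167) = -1.

-1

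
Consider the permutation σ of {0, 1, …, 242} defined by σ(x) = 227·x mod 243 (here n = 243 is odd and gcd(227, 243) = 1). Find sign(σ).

Trace 143: π^k(143) = [143, 142, 158, 145, 110, 184, 215] for k=0..6.
The orbit structure of x ↦ 227x mod 243: 6 orbits of sizes [162, 54, 18, 6, 2, 1].
sign(π) = (−1)^{n − #cycles} = (−1)^{243−6} = (−1)^237 = -1.
Via Zolotarev, sign(π_{227}) = (227|243) = -1.

-1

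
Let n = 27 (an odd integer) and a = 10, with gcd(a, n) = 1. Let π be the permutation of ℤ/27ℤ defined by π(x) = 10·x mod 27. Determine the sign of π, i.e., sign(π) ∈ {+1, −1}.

+1

Start at x=19: 19 → 1 → 10 → 19 (one orbit).
The orbit structure of x ↦ 10x mod 27: 15 orbits of sizes [3, 3, 3, 3, 3, 3, 1, 1, 1, 1, 1, 1, 1, 1, 1].
sign(π) = (−1)^{n − #cycles} = (−1)^{27−15} = (−1)^12 = +1.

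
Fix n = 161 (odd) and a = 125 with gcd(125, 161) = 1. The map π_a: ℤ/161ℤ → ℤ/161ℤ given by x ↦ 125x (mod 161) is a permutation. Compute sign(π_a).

+1

Trace 132: π^k(132) = [132, 78, 90, 141, 76, 1, 125] for k=0..6.
Cycle type of π: 22×7 + 2×3 + 1; total 11 cycles.
161 − 11 = 150 transpositions; sign(π) = (−1)^150 = +1.
Zolotarev: (125|161) = +1, matching the cycle-count sign.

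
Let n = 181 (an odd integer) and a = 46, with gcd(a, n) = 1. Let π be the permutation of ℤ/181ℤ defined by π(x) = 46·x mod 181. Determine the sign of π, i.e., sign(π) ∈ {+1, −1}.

+1

Start at x=125: 125 → 139 → 59 → 180 → 135 → 56 → 42 → … (one orbit).
19 cycles of lengths [10, 10, 10, 10, 10, 10, 10, 10, 10, 10, 10, 10, 10, 10, 10, 10, 10, 10, 1].
With 19 cycles on 181 points, sign = (−1)^{181−19} = +1.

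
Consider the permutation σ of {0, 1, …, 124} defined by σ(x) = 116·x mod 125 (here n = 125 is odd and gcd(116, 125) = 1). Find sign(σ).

+1

Orbit of 1 under x↦116x: [1, 116, 81, 21, 61, 76, 66]… (length divides ord_125(116)).
The orbit structure of x ↦ 116x mod 125: 13 orbits of sizes [25, 25, 25, 25, 5, 5, 5, 5, 1, 1, 1, 1, 1].
With 13 cycles on 125 points, sign = (−1)^{125−13} = +1.
Check: (116/125) = +1 by Zolotarev.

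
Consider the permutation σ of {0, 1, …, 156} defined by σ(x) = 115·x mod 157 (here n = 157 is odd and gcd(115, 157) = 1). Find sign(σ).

+1

Trace 35: π^k(35) = [35, 100, 39, 89, 30, 153, 11] for k=0..6.
Cycle type of π: 39×4 + 1; total 5 cycles.
sign(π) = (−1)^{n − #cycles} = (−1)^{157−5} = (−1)^152 = +1.
(115|157)_J = +1 (Zolotarev's lemma cross-check).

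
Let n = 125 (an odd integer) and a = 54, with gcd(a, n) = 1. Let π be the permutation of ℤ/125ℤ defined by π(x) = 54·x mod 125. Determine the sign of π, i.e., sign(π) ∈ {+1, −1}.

+1

Orbit of 39 under x↦54x: [39, 106, 99, 96, 59, 61, 44]… (length divides ord_125(54)).
Decompose π into cycles: lengths [50, 50, 10, 10, 2, 2, 1] (7 cycles, including the fixed point 0).
125 − 7 = 118 transpositions; sign(π) = (−1)^118 = +1.
Via Zolotarev, sign(π_{54}) = (54|125) = +1.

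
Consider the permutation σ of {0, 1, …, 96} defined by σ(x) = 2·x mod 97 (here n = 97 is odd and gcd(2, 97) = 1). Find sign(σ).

+1

Orbit of 81 under x↦2x: [81, 65, 33, 66, 35, 70, 43]… (length divides ord_97(2)).
π_2 has 3 disjoint cycles with lengths [48, 48, 1] on {0,…,96}.
97 − 3 = 94 transpositions; sign(π) = (−1)^94 = +1.
(2|97)_J = +1 (Zolotarev's lemma cross-check).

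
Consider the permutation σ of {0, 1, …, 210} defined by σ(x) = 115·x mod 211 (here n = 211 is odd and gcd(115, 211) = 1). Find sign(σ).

Start at x=82: 82 → 146 → 121 → 200 → 1 → 115 → 143 → … (one orbit).
The orbit structure of x ↦ 115x mod 211: 4 orbits of sizes [70, 70, 70, 1].
sign(π) = (−1)^{n − #cycles} = (−1)^{211−4} = (−1)^207 = -1.

-1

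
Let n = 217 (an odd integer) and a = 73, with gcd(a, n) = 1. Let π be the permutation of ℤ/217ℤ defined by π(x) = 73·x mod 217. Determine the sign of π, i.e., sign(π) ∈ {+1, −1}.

+1

Start at x=117: 117 → 78 → 52 → 107 → 216 → 144 → 96 → … (one orbit).
Decompose π into cycles: lengths [30, 30, 30, 30, 30, 30, 30, 6, 1] (9 cycles, including the fixed point 0).
n − c = 217 − 9 = 208; sign = (−1)^208 = +1.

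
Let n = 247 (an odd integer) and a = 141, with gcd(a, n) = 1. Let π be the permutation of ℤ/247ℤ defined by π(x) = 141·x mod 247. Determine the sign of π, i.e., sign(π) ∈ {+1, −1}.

Trace 141: π^k(141) = [141, 121, 18, 68, 202, 77, 236] for k=0..6.
π_141 has 23 disjoint cycles with lengths [12, 12, 12, 12, 12, 12, 12, 12, 12, 12, 12, 12, 12, 12, 12, 12, 12, 12, 12, 6, 6, 6, 1] on {0,…,246}.
247 − 23 = 224 transpositions; sign(π) = (−1)^224 = +1.

+1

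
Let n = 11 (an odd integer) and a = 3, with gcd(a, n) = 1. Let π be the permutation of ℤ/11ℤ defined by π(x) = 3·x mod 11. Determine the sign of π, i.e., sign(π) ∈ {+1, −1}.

Trace 4: π^k(4) = [4, 1, 3, 9, 5] for k=0..4.
π_3 has 3 disjoint cycles with lengths [5, 5, 1] on {0,…,10}.
3 cycles on 11: each ℓ→(−1)^(ℓ−1), product (−1)^8 = +1.
Zolotarev: (3|11) = +1, matching the cycle-count sign.

+1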